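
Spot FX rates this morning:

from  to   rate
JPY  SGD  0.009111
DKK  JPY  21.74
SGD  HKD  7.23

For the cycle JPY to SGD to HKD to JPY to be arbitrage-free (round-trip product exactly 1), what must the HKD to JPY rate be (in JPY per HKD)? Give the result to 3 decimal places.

Known legs of the cycle: 0.009111 × 7.23 = 0.06587253
For no arbitrage the full-cycle product must be 1, so the missing rate is 1 / 0.06587253 ≈ 15.18083.

15.181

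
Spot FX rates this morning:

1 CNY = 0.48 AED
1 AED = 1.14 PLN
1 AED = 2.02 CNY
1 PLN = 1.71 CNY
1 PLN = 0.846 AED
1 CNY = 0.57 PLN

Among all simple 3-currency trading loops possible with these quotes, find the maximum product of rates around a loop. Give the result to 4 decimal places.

AED→CNY→PLN→AED: 2.02 × 0.57 × 0.846 = 0.97408
AED→PLN→CNY→AED: 1.14 × 1.71 × 0.48 = 0.93571
Maximum is AED→CNY→PLN→AED at 0.9741; no arbitrage — every cycle loses value.

0.9741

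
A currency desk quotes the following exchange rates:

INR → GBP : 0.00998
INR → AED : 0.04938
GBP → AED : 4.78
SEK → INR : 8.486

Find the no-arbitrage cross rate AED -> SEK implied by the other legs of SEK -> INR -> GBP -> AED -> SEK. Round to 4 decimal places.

2.4702

Known legs of the cycle: 8.486 × 0.00998 × 4.78 = 0.4048195384
For no arbitrage the full-cycle product must be 1, so the missing rate is 1 / 0.4048195384 ≈ 2.470237.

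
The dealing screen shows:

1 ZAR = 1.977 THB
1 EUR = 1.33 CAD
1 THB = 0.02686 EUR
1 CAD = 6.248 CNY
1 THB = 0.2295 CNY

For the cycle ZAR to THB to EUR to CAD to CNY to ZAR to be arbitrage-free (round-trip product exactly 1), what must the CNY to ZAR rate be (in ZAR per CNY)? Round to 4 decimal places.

2.2662

Known legs of the cycle: 1.977 × 0.02686 × 1.33 × 6.248 = 0.4412709518448
For no arbitrage the full-cycle product must be 1, so the missing rate is 1 / 0.4412709518448 ≈ 2.266181.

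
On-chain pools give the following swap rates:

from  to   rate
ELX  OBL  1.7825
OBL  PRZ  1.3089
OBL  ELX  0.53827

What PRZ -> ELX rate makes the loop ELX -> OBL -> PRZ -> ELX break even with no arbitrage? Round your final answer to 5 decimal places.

Known legs of the cycle: 1.7825 × 1.3089 = 2.33311425
For no arbitrage the full-cycle product must be 1, so the missing rate is 1 / 2.33311425 ≈ 0.4286117.

0.42861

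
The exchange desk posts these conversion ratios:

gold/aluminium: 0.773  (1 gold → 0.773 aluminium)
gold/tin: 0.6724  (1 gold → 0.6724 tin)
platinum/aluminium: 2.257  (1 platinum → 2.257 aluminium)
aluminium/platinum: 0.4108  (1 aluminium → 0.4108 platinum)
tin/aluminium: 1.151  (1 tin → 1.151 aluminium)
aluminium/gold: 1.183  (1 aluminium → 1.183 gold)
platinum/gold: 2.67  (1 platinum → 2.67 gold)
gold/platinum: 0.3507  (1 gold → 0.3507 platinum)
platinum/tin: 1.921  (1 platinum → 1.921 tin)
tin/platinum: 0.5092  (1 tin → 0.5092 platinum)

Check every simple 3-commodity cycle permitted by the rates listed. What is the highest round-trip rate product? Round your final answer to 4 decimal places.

0.9364

aluminium→gold→platinum→aluminium: 1.183 × 0.3507 × 2.257 = 0.93638
aluminium→gold→tin→aluminium: 1.183 × 0.6724 × 1.151 = 0.91556
platinum→gold→tin→platinum: 2.67 × 0.6724 × 0.5092 = 0.91417
aluminium→platinum→tin→aluminium: 0.4108 × 1.921 × 1.151 = 0.90831
aluminium→platinum→gold→aluminium: 0.4108 × 2.67 × 0.773 = 0.84785
Maximum is aluminium→gold→platinum→aluminium at 0.9364; no arbitrage — every cycle loses value.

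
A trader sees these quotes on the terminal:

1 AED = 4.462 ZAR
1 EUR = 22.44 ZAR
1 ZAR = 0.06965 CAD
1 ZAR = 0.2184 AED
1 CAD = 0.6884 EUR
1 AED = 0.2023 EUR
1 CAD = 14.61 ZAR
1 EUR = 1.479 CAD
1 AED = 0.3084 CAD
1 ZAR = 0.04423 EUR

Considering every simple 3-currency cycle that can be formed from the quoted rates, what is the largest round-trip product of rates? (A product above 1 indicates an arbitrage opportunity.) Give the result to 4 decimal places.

ZAR→CAD→EUR→ZAR: 0.06965 × 0.6884 × 22.44 = 1.07593
ZAR→AED→EUR→ZAR: 0.2184 × 0.2023 × 22.44 = 0.99145
ZAR→AED→CAD→ZAR: 0.2184 × 0.3084 × 14.61 = 0.98405
ZAR→EUR→CAD→ZAR: 0.04423 × 1.479 × 14.61 = 0.95573
Maximum is ZAR→CAD→EUR→ZAR at 1.0759; arbitrage exists.

1.0759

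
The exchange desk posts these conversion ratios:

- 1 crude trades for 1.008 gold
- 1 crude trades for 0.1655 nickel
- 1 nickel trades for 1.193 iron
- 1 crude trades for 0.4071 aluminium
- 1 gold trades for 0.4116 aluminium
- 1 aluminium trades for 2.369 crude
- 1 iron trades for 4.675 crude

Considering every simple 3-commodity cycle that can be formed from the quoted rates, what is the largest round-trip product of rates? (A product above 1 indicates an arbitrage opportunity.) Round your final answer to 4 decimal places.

aluminium→crude→gold→aluminium: 2.369 × 1.008 × 0.4116 = 0.98288
iron→crude→nickel→iron: 4.675 × 0.1655 × 1.193 = 0.92304
Maximum is aluminium→crude→gold→aluminium at 0.9829; no arbitrage — every cycle loses value.

0.9829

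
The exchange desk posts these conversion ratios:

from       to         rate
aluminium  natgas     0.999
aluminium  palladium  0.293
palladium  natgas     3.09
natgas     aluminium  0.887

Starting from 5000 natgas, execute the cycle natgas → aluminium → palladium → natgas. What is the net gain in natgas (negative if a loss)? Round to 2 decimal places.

-984.68

5000 natgas × 0.887 = 4435 aluminium
4435 aluminium × 0.293 = 1299.455 palladium
1299.455 palladium × 3.09 = 4015.31595 natgas
Net change: 4015.31595 − 5000 = -984.68405 natgas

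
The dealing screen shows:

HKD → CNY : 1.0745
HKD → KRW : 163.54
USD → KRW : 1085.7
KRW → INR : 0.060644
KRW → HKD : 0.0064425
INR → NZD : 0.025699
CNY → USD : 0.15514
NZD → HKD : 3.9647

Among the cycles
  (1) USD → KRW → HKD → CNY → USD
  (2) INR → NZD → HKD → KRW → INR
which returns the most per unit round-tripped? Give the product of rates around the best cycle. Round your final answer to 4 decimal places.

(1) 1085.7 × 0.0064425 × 1.0745 × 0.15514 = 1.16599
(2) 0.025699 × 3.9647 × 163.54 × 0.060644 = 1.01050
Highest is cycle (1) at 1.1660 (>1, arbitrage).

1.1660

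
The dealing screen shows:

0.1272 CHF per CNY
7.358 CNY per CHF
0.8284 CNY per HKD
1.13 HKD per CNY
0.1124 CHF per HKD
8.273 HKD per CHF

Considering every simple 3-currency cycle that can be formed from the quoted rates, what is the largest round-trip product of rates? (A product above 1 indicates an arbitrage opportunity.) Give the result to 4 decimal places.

0.9346

CHF→CNY→HKD→CHF: 7.358 × 1.13 × 0.1124 = 0.93455
CHF→HKD→CNY→CHF: 8.273 × 0.8284 × 0.1272 = 0.87175
Maximum is CHF→CNY→HKD→CHF at 0.9346; no arbitrage — every cycle loses value.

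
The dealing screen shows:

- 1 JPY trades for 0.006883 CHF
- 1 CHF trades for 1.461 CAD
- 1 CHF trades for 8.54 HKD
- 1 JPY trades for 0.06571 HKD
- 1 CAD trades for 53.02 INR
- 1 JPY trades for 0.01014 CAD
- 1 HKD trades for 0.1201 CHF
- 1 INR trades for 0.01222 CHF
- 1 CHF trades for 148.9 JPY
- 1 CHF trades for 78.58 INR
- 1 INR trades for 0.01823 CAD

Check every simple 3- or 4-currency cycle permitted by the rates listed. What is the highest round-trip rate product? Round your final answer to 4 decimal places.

1.1751

HKD→CHF→JPY→HKD: 0.1201 × 148.9 × 0.06571 = 1.17508
INR→CHF→JPY→CAD→INR: 0.01222 × 148.9 × 0.01014 × 53.02 = 0.97824
INR→CHF→CAD→INR: 0.01222 × 1.461 × 53.02 = 0.94659
Maximum is HKD→CHF→JPY→HKD at 1.1751; arbitrage exists.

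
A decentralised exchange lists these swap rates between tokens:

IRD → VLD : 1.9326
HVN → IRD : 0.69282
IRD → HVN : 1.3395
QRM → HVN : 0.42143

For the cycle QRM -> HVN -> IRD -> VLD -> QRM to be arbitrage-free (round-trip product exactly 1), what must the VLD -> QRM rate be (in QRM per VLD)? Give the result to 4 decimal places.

1.7722

Known legs of the cycle: 0.42143 × 0.69282 × 1.9326 = 0.56427114126276
For no arbitrage the full-cycle product must be 1, so the missing rate is 1 / 0.56427114126276 ≈ 1.772198.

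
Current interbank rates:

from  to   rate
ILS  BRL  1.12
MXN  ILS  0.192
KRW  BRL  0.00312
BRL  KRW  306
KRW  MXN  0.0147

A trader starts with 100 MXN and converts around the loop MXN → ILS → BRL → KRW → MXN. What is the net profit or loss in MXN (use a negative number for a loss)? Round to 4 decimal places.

100 MXN × 0.192 = 19.2 ILS
19.2 ILS × 1.12 = 21.504 BRL
21.504 BRL × 306 = 6580.224 KRW
6580.224 KRW × 0.0147 = 96.7292928 MXN
Net change: 96.7292928 − 100 = -3.2707072 MXN

-3.2707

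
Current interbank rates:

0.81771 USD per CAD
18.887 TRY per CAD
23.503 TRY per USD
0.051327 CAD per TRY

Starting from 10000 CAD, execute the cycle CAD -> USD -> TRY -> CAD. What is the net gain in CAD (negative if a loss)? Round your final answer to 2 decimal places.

10000 CAD × 0.81771 = 8177.1 USD
8177.1 USD × 23.503 = 192186.3813 TRY
192186.3813 TRY × 0.051327 = 9864.3503929851 CAD
Net change: 9864.3503929851 − 10000 = -135.6496070149 CAD

-135.65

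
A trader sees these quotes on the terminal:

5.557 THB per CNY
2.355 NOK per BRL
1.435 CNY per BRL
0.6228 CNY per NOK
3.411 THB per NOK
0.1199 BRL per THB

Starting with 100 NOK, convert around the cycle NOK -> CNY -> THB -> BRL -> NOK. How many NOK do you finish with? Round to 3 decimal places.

100 NOK × 0.6228 = 62.28 CNY
62.28 CNY × 5.557 = 346.08996 THB
346.08996 THB × 0.1199 = 41.496186204 BRL
41.496186204 BRL × 2.355 = 97.72351851042 NOK

97.724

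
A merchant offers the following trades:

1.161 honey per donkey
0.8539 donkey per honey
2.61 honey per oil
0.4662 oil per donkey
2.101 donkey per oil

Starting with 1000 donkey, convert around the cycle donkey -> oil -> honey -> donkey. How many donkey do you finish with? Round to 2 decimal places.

1000 donkey × 0.4662 = 466.2 oil
466.2 oil × 2.61 = 1216.782 honey
1216.782 honey × 0.8539 = 1039.0101498 donkey

1039.01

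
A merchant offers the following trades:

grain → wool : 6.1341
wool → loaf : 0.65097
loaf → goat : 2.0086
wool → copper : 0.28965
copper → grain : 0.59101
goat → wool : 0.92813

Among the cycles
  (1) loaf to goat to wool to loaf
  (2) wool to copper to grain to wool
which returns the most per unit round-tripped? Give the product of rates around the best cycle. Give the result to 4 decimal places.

1.2136

(1) 2.0086 × 0.92813 × 0.65097 = 1.21357
(2) 0.28965 × 0.59101 × 6.1341 = 1.05007
Highest is cycle (1) at 1.2136 (>1, arbitrage).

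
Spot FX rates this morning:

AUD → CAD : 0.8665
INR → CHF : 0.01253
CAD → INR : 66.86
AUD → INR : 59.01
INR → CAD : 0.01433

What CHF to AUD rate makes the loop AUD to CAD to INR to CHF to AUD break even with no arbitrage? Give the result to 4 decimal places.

Known legs of the cycle: 0.8665 × 66.86 × 0.01253 = 0.7259154007
For no arbitrage the full-cycle product must be 1, so the missing rate is 1 / 0.7259154007 ≈ 1.377571.

1.3776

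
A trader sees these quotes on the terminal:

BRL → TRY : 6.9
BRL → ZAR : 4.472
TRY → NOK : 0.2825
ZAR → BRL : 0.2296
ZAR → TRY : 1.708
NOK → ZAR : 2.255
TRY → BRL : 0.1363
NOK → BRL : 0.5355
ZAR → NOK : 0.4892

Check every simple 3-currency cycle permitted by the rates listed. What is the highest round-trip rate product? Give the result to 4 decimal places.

1.1715

NOK→BRL→ZAR→NOK: 0.5355 × 4.472 × 0.4892 = 1.17151
NOK→ZAR→TRY→NOK: 2.255 × 1.708 × 0.2825 = 1.08806
NOK→BRL→TRY→NOK: 0.5355 × 6.9 × 0.2825 = 1.04382
ZAR→TRY→BRL→ZAR: 1.708 × 0.1363 × 4.472 = 1.04108
Maximum is NOK→BRL→ZAR→NOK at 1.1715; arbitrage exists.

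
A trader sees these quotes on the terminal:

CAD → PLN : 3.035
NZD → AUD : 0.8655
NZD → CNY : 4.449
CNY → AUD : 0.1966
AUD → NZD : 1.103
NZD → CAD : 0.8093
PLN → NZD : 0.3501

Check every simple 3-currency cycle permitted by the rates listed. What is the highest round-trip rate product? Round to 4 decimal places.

0.9648

AUD→NZD→CNY→AUD: 1.103 × 4.449 × 0.1966 = 0.96476
NZD→CAD→PLN→NZD: 0.8093 × 3.035 × 0.3501 = 0.85992
Maximum is AUD→NZD→CNY→AUD at 0.9648; no arbitrage — every cycle loses value.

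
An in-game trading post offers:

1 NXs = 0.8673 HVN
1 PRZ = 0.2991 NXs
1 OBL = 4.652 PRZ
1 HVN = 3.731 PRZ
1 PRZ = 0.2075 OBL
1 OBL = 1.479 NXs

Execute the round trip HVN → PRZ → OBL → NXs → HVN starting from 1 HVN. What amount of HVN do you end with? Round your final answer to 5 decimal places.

1 HVN × 3.731 = 3.731 PRZ
3.731 PRZ × 0.2075 = 0.7741825 OBL
0.7741825 OBL × 1.479 = 1.1450159175 NXs
1.1450159175 NXs × 0.8673 = 0.99307230524775 HVN

0.99307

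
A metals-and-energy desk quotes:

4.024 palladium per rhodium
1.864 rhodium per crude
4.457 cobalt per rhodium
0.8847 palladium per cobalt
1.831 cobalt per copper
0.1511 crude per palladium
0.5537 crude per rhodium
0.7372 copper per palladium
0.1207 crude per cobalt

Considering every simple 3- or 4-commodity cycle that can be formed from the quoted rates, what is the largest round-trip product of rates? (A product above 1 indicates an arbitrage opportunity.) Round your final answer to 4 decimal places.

cobalt→palladium→copper→cobalt: 0.8847 × 0.7372 × 1.831 = 1.19418
crude→rhodium→palladium→crude: 1.864 × 4.024 × 0.1511 = 1.13336
crude→rhodium→cobalt→palladium→crude: 1.864 × 4.457 × 0.8847 × 0.1511 = 1.11058
crude→rhodium→cobalt→crude: 1.864 × 4.457 × 0.1207 = 1.00276
Maximum is cobalt→palladium→copper→cobalt at 1.1942; arbitrage exists.

1.1942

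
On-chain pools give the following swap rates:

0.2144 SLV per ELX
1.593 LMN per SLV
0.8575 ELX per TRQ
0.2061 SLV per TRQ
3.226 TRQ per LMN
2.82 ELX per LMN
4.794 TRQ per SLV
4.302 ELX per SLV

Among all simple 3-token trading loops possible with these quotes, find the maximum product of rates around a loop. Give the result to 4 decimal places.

1.0592

SLV→LMN→TRQ→SLV: 1.593 × 3.226 × 0.2061 = 1.05915
SLV→LMN→ELX→SLV: 1.593 × 2.82 × 0.2144 = 0.96314
SLV→TRQ→ELX→SLV: 4.794 × 0.8575 × 0.2144 = 0.88137
Maximum is SLV→LMN→TRQ→SLV at 1.0592; arbitrage exists.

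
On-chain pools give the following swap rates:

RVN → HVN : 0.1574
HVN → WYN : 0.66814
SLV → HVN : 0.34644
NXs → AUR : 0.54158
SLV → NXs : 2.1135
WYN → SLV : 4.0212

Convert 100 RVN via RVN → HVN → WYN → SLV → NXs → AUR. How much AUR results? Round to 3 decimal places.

100 RVN × 0.1574 = 15.74 HVN
15.74 HVN × 0.66814 = 10.5165236 WYN
10.5165236 WYN × 4.0212 = 42.28904470032 SLV
42.28904470032 SLV × 2.1135 = 89.37789597412632 NXs
89.37789597412632 NXs × 0.54158 = 48.4052809016673323856 AUR

48.405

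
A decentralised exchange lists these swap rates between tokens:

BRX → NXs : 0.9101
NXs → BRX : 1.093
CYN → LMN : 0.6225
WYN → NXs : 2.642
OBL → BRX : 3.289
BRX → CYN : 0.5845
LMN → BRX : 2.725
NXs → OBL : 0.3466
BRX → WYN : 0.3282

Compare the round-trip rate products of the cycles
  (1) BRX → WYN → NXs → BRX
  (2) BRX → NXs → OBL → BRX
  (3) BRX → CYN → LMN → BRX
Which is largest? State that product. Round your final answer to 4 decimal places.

1.0375

(1) 0.3282 × 2.642 × 1.093 = 0.94775
(2) 0.9101 × 0.3466 × 3.289 = 1.03748
(3) 0.5845 × 0.6225 × 2.725 = 0.99149
Highest is cycle (2) at 1.0375 (>1, arbitrage).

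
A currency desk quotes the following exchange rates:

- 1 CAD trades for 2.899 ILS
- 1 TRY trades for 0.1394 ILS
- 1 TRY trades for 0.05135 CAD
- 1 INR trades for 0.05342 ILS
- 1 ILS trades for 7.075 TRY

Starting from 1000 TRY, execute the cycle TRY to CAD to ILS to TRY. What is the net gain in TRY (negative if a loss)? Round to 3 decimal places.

53.210

1000 TRY × 0.05135 = 51.35 CAD
51.35 CAD × 2.899 = 148.86365 ILS
148.86365 ILS × 7.075 = 1053.21032375 TRY
Net change: 1053.21032375 − 1000 = 53.21032375 TRY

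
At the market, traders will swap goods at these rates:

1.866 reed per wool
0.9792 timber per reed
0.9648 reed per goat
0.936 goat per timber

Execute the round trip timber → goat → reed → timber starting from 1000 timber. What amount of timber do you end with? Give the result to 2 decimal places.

884.27

1000 timber × 0.936 = 936 goat
936 goat × 0.9648 = 903.0528 reed
903.0528 reed × 0.9792 = 884.26930176 timber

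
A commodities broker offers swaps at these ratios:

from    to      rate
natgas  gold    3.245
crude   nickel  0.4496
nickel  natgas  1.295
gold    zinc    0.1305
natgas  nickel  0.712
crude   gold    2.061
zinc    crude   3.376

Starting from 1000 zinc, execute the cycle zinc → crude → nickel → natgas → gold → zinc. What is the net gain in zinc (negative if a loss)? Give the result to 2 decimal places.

-167.62

1000 zinc × 3.376 = 3376 crude
3376 crude × 0.4496 = 1517.8496 nickel
1517.8496 nickel × 1.295 = 1965.615232 natgas
1965.615232 natgas × 3.245 = 6378.42142784 gold
6378.42142784 gold × 0.1305 = 832.38399633312 zinc
Net change: 832.38399633312 − 1000 = -167.61600366688 zinc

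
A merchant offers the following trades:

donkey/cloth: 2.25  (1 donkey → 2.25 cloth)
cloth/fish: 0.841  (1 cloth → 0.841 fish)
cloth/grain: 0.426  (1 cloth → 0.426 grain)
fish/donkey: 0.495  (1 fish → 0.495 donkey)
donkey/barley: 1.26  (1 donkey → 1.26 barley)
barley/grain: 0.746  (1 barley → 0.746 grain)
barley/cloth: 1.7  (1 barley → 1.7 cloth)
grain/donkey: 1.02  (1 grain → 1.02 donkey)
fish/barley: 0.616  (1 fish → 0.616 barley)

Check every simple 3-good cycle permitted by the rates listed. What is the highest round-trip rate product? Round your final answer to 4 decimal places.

donkey→cloth→grain→donkey: 2.25 × 0.426 × 1.02 = 0.97767
donkey→barley→grain→donkey: 1.26 × 0.746 × 1.02 = 0.95876
donkey→cloth→fish→donkey: 2.25 × 0.841 × 0.495 = 0.93666
barley→cloth→fish→barley: 1.7 × 0.841 × 0.616 = 0.88070
Maximum is donkey→cloth→grain→donkey at 0.9777; no arbitrage — every cycle loses value.

0.9777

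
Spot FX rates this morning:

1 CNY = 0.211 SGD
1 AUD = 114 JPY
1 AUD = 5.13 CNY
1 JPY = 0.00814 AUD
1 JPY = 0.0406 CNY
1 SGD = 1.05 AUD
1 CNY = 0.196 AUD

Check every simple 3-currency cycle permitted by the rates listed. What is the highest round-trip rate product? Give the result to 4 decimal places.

SGD→AUD→CNY→SGD: 1.05 × 5.13 × 0.211 = 1.13655
JPY→CNY→AUD→JPY: 0.0406 × 0.196 × 114 = 0.90717
Maximum is SGD→AUD→CNY→SGD at 1.1366; arbitrage exists.

1.1366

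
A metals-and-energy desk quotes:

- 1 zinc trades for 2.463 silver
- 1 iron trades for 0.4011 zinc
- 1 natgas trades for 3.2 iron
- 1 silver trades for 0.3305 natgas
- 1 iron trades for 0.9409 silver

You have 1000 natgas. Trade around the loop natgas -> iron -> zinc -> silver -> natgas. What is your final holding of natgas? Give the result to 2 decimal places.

1044.81

1000 natgas × 3.2 = 3200 iron
3200 iron × 0.4011 = 1283.52 zinc
1283.52 zinc × 2.463 = 3161.30976 silver
3161.30976 silver × 0.3305 = 1044.81287568 natgas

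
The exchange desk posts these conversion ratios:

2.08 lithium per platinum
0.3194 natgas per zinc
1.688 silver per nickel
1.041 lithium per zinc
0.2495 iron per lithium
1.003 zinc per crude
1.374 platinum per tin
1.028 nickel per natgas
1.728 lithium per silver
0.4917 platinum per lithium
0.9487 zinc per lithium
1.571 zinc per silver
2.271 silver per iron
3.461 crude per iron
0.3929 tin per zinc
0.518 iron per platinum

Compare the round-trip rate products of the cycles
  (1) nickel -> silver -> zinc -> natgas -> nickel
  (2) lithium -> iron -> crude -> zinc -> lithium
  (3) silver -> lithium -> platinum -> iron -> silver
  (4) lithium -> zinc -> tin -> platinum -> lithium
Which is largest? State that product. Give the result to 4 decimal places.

(1) 1.688 × 1.571 × 0.3194 × 1.028 = 0.87072
(2) 0.2495 × 3.461 × 1.003 × 1.041 = 0.90162
(3) 1.728 × 0.4917 × 0.518 × 2.271 = 0.99952
(4) 0.9487 × 0.3929 × 1.374 × 2.08 = 1.06527
Highest is cycle (4) at 1.0653 (>1, arbitrage).

1.0653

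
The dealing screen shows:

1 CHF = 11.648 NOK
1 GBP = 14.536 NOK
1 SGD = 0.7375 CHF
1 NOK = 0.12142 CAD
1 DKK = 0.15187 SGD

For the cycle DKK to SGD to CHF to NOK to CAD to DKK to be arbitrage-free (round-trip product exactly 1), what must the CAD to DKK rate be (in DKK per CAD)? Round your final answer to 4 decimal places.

Known legs of the cycle: 0.15187 × 0.7375 × 11.648 × 0.12142 = 0.15840745190816
For no arbitrage the full-cycle product must be 1, so the missing rate is 1 / 0.15840745190816 ≈ 6.312834.

6.3128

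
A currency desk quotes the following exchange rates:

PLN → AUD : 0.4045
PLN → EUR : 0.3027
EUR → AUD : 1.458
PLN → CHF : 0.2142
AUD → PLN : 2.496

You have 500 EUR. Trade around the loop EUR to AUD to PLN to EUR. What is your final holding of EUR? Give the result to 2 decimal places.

550.79

500 EUR × 1.458 = 729 AUD
729 AUD × 2.496 = 1819.584 PLN
1819.584 PLN × 0.3027 = 550.7880768 EUR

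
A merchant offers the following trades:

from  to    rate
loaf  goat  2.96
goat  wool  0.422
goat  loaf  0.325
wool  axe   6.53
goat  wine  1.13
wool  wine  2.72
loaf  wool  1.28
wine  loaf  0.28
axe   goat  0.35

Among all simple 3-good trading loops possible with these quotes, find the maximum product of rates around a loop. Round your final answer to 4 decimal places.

wine→loaf→wool→wine: 0.28 × 1.28 × 2.72 = 0.97485
goat→wool→axe→goat: 0.422 × 6.53 × 0.35 = 0.96448
goat→wine→loaf→goat: 1.13 × 0.28 × 2.96 = 0.93654
Maximum is wine→loaf→wool→wine at 0.9748; no arbitrage — every cycle loses value.

0.9748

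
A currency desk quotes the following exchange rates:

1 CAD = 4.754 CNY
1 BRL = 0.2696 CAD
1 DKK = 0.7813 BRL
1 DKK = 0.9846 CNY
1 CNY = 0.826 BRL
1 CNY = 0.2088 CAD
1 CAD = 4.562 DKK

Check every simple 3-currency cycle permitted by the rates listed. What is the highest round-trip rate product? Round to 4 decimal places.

CAD→CNY→BRL→CAD: 4.754 × 0.826 × 0.2696 = 1.05867
CAD→DKK→BRL→CAD: 4.562 × 0.7813 × 0.2696 = 0.96093
CAD→DKK→CNY→CAD: 4.562 × 0.9846 × 0.2088 = 0.93788
Maximum is CAD→CNY→BRL→CAD at 1.0587; arbitrage exists.

1.0587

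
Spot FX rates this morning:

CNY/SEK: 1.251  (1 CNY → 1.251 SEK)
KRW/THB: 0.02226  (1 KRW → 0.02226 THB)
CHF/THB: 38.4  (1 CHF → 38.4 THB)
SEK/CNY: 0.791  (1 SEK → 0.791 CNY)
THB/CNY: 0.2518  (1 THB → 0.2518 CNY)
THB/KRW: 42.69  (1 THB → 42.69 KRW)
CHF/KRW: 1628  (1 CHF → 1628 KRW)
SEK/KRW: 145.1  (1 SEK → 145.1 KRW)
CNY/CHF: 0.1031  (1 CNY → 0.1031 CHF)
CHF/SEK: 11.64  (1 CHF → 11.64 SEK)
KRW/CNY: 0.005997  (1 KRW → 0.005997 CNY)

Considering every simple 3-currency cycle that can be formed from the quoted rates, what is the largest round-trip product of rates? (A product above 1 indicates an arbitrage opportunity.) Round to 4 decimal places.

1.0886

SEK→KRW→CNY→SEK: 145.1 × 0.005997 × 1.251 = 1.08858
CHF→KRW→CNY→CHF: 1628 × 0.005997 × 0.1031 = 1.00658
CHF→THB→CNY→CHF: 38.4 × 0.2518 × 0.1031 = 0.99689
CHF→SEK→CNY→CHF: 11.64 × 0.791 × 0.1031 = 0.94927
Maximum is SEK→KRW→CNY→SEK at 1.0886; arbitrage exists.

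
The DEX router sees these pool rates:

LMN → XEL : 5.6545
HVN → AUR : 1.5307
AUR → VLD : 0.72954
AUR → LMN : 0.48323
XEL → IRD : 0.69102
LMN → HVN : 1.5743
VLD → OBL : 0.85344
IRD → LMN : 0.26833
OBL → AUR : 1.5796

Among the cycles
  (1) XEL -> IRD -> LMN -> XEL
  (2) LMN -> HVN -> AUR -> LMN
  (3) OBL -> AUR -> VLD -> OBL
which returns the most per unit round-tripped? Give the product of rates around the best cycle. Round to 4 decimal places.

(1) 0.69102 × 0.26833 × 5.6545 = 1.04847
(2) 1.5743 × 1.5307 × 0.48323 = 1.16448
(3) 1.5796 × 0.72954 × 0.85344 = 0.98349
Highest is cycle (2) at 1.1645 (>1, arbitrage).

1.1645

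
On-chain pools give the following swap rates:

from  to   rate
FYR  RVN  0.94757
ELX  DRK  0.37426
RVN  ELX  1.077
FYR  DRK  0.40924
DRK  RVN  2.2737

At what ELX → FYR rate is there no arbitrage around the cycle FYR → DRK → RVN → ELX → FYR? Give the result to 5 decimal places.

Known legs of the cycle: 0.40924 × 2.2737 × 1.077 = 1.002136640076
For no arbitrage the full-cycle product must be 1, so the missing rate is 1 / 1.002136640076 ≈ 0.9978679.

0.99787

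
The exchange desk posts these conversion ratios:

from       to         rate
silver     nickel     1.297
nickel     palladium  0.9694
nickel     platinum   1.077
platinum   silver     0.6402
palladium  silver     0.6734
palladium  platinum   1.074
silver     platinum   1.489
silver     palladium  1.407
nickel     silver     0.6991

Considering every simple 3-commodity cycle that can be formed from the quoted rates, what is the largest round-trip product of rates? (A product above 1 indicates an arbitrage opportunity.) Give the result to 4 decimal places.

0.9674

palladium→platinum→silver→palladium: 1.074 × 0.6402 × 1.407 = 0.96742
nickel→platinum→silver→nickel: 1.077 × 0.6402 × 1.297 = 0.89428
nickel→palladium→silver→nickel: 0.9694 × 0.6734 × 1.297 = 0.84667
Maximum is palladium→platinum→silver→palladium at 0.9674; no arbitrage — every cycle loses value.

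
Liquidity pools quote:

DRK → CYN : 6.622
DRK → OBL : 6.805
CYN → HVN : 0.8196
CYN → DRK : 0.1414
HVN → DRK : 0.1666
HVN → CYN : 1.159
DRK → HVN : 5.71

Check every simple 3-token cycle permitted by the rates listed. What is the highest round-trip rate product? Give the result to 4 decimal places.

0.9358

DRK→HVN→CYN→DRK: 5.71 × 1.159 × 0.1414 = 0.93577
DRK→CYN→HVN→DRK: 6.622 × 0.8196 × 0.1666 = 0.90420
Maximum is DRK→HVN→CYN→DRK at 0.9358; no arbitrage — every cycle loses value.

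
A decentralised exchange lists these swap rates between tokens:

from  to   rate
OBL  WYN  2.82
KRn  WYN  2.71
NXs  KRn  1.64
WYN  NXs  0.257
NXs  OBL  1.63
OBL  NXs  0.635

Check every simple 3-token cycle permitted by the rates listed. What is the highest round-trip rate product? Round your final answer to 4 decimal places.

WYN→NXs→OBL→WYN: 0.257 × 1.63 × 2.82 = 1.18133
WYN→NXs→KRn→WYN: 0.257 × 1.64 × 2.71 = 1.14221
Maximum is WYN→NXs→OBL→WYN at 1.1813; arbitrage exists.

1.1813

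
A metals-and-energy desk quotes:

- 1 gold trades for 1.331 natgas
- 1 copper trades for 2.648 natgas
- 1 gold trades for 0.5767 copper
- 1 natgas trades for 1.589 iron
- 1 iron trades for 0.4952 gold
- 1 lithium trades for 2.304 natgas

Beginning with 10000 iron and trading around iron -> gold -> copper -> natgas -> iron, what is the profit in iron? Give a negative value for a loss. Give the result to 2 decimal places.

2016.35

10000 iron × 0.4952 = 4952 gold
4952 gold × 0.5767 = 2855.8184 copper
2855.8184 copper × 2.648 = 7562.2071232 natgas
7562.2071232 natgas × 1.589 = 12016.3471187648 iron
Net change: 12016.3471187648 − 10000 = 2016.3471187648 iron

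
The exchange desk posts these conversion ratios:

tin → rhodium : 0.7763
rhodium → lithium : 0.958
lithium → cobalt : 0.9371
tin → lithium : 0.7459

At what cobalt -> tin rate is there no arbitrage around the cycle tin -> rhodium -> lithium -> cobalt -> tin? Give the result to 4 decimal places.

1.4349

Known legs of the cycle: 0.7763 × 0.958 × 0.9371 = 0.69691695934
For no arbitrage the full-cycle product must be 1, so the missing rate is 1 / 0.69691695934 ≈ 1.434891.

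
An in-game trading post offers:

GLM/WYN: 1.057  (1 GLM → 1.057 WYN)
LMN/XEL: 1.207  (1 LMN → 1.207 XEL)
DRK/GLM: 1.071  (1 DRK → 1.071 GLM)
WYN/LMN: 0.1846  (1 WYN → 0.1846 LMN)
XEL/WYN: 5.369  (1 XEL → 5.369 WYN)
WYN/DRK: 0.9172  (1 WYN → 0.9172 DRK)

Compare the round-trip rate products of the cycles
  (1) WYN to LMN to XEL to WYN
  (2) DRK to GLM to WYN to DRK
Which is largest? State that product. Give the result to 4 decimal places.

1.1963

(1) 0.1846 × 1.207 × 5.369 = 1.19628
(2) 1.071 × 1.057 × 0.9172 = 1.03831
Highest is cycle (1) at 1.1963 (>1, arbitrage).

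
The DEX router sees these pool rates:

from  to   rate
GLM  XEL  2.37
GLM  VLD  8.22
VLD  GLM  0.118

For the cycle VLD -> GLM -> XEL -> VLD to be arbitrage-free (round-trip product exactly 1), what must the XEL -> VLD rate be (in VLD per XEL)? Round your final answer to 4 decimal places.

Known legs of the cycle: 0.118 × 2.37 = 0.27966
For no arbitrage the full-cycle product must be 1, so the missing rate is 1 / 0.27966 ≈ 3.575771.

3.5758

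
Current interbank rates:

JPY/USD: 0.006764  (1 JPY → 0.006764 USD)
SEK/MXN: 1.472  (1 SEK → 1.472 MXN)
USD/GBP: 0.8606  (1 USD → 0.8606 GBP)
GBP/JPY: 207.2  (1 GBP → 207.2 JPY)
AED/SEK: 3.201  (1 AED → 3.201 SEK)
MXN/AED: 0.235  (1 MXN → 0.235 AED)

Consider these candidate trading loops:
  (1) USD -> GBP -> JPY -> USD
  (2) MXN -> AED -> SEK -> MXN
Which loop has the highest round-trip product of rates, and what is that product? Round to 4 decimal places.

1.2061

(1) 0.8606 × 207.2 × 0.006764 = 1.20613
(2) 0.235 × 3.201 × 1.472 = 1.10729
Highest is cycle (1) at 1.2061 (>1, arbitrage).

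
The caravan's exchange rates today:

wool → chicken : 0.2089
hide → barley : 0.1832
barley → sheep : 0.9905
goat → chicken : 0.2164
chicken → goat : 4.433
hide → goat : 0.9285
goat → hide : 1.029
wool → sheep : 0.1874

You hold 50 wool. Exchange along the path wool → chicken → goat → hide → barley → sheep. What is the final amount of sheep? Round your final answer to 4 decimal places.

8.6457

50 wool × 0.2089 = 10.445 chicken
10.445 chicken × 4.433 = 46.302685 goat
46.302685 goat × 1.029 = 47.645462865 hide
47.645462865 hide × 0.1832 = 8.728648796868 barley
8.728648796868 barley × 0.9905 = 8.645726633297754 sheep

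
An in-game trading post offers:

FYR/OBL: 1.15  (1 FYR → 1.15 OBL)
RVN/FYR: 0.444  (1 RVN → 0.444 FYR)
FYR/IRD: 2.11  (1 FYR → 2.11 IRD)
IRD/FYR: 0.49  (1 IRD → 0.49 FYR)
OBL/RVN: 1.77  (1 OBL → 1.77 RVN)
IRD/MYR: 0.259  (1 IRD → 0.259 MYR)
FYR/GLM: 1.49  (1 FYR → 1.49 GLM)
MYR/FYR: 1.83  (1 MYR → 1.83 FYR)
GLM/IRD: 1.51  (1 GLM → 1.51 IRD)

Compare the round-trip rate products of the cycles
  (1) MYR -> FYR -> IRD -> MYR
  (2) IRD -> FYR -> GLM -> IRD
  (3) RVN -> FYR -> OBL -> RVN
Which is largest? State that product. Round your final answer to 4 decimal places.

(1) 1.83 × 2.11 × 0.259 = 1.00008
(2) 0.49 × 1.49 × 1.51 = 1.10245
(3) 0.444 × 1.15 × 1.77 = 0.90376
Highest is cycle (2) at 1.1025 (>1, arbitrage).

1.1025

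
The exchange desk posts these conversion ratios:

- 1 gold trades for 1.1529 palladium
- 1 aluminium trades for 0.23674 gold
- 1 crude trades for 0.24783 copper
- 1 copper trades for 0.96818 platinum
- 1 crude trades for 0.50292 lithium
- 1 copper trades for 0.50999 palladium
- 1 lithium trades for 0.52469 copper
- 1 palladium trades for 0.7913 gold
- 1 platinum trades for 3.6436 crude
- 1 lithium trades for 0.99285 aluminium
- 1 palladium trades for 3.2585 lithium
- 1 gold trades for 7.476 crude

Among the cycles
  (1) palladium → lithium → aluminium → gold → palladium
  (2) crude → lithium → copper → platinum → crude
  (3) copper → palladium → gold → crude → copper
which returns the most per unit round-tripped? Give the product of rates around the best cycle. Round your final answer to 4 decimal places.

(1) 3.2585 × 0.99285 × 0.23674 × 1.1529 = 0.88301
(2) 0.50292 × 0.52469 × 0.96818 × 3.6436 = 0.93087
(3) 0.50999 × 0.7913 × 7.476 × 0.24783 = 0.74770
Highest is cycle (2) at 0.9309 (≤1, no arbitrage).

0.9309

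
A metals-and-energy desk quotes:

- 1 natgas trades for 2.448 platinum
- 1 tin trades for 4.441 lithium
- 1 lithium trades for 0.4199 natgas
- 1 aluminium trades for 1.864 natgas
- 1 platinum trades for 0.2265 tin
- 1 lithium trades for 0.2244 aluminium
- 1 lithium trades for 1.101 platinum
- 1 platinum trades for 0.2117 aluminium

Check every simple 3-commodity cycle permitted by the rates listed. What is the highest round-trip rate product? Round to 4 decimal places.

1.1075

lithium→platinum→tin→lithium: 1.101 × 0.2265 × 4.441 = 1.10748
platinum→aluminium→natgas→platinum: 0.2117 × 1.864 × 2.448 = 0.96600
Maximum is lithium→platinum→tin→lithium at 1.1075; arbitrage exists.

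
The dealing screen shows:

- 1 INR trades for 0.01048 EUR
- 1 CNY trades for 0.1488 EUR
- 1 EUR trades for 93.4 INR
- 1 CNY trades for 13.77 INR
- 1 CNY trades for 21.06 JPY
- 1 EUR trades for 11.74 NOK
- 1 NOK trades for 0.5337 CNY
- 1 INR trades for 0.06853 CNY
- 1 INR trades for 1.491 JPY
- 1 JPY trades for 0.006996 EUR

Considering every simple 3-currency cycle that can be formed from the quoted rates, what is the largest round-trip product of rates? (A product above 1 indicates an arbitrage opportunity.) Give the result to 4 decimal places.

0.9743

EUR→INR→JPY→EUR: 93.4 × 1.491 × 0.006996 = 0.97426
EUR→INR→CNY→EUR: 93.4 × 0.06853 × 0.1488 = 0.95242
EUR→NOK→CNY→EUR: 11.74 × 0.5337 × 0.1488 = 0.93233
Maximum is EUR→INR→JPY→EUR at 0.9743; no arbitrage — every cycle loses value.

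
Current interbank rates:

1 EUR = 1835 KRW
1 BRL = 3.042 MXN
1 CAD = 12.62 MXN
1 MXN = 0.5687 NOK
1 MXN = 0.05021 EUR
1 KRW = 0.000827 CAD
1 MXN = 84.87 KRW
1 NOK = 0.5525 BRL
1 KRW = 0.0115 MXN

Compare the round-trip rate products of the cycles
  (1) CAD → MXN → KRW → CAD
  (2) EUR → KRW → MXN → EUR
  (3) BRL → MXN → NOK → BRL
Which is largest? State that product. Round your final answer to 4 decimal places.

(1) 12.62 × 84.87 × 0.000827 = 0.88577
(2) 1835 × 0.0115 × 0.05021 = 1.05956
(3) 3.042 × 0.5687 × 0.5525 = 0.95582
Highest is cycle (2) at 1.0596 (>1, arbitrage).

1.0596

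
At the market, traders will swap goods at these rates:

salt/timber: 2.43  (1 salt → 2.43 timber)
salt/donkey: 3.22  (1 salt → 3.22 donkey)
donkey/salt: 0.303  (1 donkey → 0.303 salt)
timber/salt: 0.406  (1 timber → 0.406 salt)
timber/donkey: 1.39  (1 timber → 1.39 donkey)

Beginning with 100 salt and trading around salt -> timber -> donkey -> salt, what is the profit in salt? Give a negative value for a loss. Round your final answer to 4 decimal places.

2.3443

100 salt × 2.43 = 243 timber
243 timber × 1.39 = 337.77 donkey
337.77 donkey × 0.303 = 102.34431 salt
Net change: 102.34431 − 100 = 2.34431 salt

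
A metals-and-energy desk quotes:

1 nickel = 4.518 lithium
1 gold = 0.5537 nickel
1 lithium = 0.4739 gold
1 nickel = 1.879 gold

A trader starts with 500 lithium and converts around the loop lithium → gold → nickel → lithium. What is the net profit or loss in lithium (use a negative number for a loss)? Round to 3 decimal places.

92.758

500 lithium × 0.4739 = 236.95 gold
236.95 gold × 0.5537 = 131.199215 nickel
131.199215 nickel × 4.518 = 592.75805337 lithium
Net change: 592.75805337 − 500 = 92.75805337 lithium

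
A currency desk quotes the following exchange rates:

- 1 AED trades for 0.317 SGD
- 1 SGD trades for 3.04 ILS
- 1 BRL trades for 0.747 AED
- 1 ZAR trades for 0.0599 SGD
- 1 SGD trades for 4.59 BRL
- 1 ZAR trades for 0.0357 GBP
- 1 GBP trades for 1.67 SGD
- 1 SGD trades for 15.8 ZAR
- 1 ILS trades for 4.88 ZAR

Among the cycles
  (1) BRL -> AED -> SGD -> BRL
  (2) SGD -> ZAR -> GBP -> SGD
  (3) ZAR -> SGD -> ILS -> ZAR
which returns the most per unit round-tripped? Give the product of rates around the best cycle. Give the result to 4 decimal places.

1.0869

(1) 0.747 × 0.317 × 4.59 = 1.08691
(2) 15.8 × 0.0357 × 1.67 = 0.94198
(3) 0.0599 × 3.04 × 4.88 = 0.88863
Highest is cycle (1) at 1.0869 (>1, arbitrage).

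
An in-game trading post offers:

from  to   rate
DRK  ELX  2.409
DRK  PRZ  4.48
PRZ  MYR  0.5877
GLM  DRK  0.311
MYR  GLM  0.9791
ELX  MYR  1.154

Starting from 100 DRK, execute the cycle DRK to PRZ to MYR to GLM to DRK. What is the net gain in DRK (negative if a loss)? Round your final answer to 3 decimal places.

100 DRK × 4.48 = 448 PRZ
448 PRZ × 0.5877 = 263.2896 MYR
263.2896 MYR × 0.9791 = 257.78684736 GLM
257.78684736 GLM × 0.311 = 80.17170952896 DRK
Net change: 80.17170952896 − 100 = -19.82829047104 DRK

-19.828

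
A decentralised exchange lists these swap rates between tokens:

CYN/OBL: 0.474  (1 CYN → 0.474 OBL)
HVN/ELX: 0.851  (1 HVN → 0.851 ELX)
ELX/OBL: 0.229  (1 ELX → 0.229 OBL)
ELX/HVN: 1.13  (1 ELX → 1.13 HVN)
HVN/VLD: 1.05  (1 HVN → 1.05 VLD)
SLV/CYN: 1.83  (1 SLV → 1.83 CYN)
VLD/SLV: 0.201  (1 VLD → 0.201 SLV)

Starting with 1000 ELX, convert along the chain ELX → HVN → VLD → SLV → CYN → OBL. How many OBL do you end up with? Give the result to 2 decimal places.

206.87

1000 ELX × 1.13 = 1130 HVN
1130 HVN × 1.05 = 1186.5 VLD
1186.5 VLD × 0.201 = 238.4865 SLV
238.4865 SLV × 1.83 = 436.430295 CYN
436.430295 CYN × 0.474 = 206.86795983 OBL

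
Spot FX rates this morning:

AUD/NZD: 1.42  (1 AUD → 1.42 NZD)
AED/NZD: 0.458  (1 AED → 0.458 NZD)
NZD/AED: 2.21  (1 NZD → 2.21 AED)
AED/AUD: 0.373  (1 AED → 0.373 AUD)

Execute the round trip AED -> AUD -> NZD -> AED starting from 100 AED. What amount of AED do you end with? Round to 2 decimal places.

117.05

100 AED × 0.373 = 37.3 AUD
37.3 AUD × 1.42 = 52.966 NZD
52.966 NZD × 2.21 = 117.05486 AED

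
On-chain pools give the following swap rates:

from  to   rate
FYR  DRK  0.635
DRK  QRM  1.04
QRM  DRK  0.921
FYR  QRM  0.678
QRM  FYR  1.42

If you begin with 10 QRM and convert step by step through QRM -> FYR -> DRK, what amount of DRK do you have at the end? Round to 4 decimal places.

10 QRM × 1.42 = 14.2 FYR
14.2 FYR × 0.635 = 9.017 DRK

9.0170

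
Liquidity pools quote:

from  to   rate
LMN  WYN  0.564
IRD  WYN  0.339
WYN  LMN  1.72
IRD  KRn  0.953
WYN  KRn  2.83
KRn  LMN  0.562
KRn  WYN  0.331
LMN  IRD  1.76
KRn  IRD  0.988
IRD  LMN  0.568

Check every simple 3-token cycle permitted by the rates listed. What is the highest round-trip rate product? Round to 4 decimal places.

1.0262

IRD→WYN→LMN→IRD: 0.339 × 1.72 × 1.76 = 1.02622
IRD→WYN→KRn→IRD: 0.339 × 2.83 × 0.988 = 0.94786
IRD→KRn→LMN→IRD: 0.953 × 0.562 × 1.76 = 0.94263
KRn→LMN→WYN→KRn: 0.562 × 0.564 × 2.83 = 0.89702
Maximum is IRD→WYN→LMN→IRD at 1.0262; arbitrage exists.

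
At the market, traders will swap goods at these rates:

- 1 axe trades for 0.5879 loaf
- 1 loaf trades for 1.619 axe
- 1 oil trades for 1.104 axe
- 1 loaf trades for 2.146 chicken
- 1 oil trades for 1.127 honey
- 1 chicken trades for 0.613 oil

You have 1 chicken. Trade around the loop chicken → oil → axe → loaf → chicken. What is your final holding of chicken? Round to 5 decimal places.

1 chicken × 0.613 = 0.613 oil
0.613 oil × 1.104 = 0.676752 axe
0.676752 axe × 0.5879 = 0.3978625008 loaf
0.3978625008 loaf × 2.146 = 0.8538129267168 chicken

0.85381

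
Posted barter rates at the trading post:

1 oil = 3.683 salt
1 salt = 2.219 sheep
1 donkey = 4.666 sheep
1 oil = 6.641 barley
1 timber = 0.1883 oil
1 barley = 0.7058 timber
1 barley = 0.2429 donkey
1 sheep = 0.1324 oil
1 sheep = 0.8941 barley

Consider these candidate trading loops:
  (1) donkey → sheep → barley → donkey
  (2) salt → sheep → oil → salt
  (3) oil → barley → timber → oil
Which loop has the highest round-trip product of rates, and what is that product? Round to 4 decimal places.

1.0820

(1) 4.666 × 0.8941 × 0.2429 = 1.01335
(2) 2.219 × 0.1324 × 3.683 = 1.08205
(3) 6.641 × 0.7058 × 0.1883 = 0.88260
Highest is cycle (2) at 1.0820 (>1, arbitrage).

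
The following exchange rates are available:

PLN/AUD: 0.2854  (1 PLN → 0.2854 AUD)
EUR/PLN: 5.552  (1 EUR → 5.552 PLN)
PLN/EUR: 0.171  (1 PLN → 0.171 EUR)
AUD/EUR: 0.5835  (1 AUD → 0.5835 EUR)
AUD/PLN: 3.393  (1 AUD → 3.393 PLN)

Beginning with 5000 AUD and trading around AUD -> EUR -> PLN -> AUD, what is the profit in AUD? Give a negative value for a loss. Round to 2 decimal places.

5000 AUD × 0.5835 = 2917.5 EUR
2917.5 EUR × 5.552 = 16197.96 PLN
16197.96 PLN × 0.2854 = 4622.897784 AUD
Net change: 4622.897784 − 5000 = -377.102216 AUD

-377.10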